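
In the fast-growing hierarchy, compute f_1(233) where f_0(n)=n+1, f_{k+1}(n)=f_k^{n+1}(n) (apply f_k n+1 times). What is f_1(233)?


f_1(233) = f_0^234(233)
f_0 adds 1 each time, applied 234 times.
f_1(233) = 233 + 234 = 467

467


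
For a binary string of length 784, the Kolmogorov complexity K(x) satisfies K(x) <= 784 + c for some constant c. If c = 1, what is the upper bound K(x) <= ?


K(x) <= |x| + c = 784 + 1 = 785

785


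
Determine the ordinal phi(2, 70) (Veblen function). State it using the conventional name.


phi(2, 70):
phi(2, beta) = zeta_beta (the beta-th zeta number, fixed point of epsilon).
phi(2, 70) = zeta_70

zeta_70


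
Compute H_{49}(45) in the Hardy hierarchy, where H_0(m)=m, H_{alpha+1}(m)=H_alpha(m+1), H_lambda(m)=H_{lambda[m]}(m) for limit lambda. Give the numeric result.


H_49(45):
For finite ordinals k, H_k(n) = n + k (each successor step adds 1).
H_49(45) = 45 + 49 = 94

94


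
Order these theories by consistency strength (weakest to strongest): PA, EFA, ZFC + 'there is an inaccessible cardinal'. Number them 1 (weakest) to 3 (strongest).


Ordering by consistency strength:
1. EFA
2. PA
3. ZFC + 'there is an inaccessible cardinal'


PA=2, EFA=1, ZFC + 'there is an inaccessible cardinal'=3


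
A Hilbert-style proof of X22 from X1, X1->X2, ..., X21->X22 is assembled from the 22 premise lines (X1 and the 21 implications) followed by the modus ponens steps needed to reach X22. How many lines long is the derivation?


We have 22 premise lines: X1 and 21 implications.
Each implication is detached once by MP, giving 21 MP lines.
22 premise lines + 21 MP lines = 43 total lines.

43


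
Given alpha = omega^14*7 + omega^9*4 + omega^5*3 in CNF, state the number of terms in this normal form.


CNF: omega^14*7 + omega^9*4 + omega^5*3
Count the summands separated by '+':
  term 1: omega^14*7
  term 2: omega^9*4
  term 3: omega^5*3
Total terms = 3

3


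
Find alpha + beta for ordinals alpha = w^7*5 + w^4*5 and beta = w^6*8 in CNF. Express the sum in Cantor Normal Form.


Ordinal addition (w^7*5 + w^4*5) + w^6*8:
alpha's leading term has exponent 7 > beta's exponent 6, so it survives.
alpha's tail term has exponent 4 < beta's exponent 6, so it is absorbed by beta.
In ordinal addition, any term followed by a strictly larger-exponent term is absorbed.
Result = w^7*5 + w^6*8

w^7*5 + w^6*8


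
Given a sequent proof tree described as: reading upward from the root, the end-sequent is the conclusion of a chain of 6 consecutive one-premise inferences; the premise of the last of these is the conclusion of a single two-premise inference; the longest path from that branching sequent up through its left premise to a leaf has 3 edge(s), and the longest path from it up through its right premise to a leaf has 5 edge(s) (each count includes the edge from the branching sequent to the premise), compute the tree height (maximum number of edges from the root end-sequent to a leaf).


Longest path through the left premise: 3 edges (measured from the branching sequent)
Longest path through the right premise: 5 edges
Height of the subtree rooted at the branching sequent: max(3, 5) = 5
The branching sequent sits 6 edges above the root (the chain of one-premise inferences), so height = 5 + 6 = 11

11


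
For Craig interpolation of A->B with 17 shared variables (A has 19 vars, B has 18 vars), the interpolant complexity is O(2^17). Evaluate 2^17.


Shared atoms = 17
Craig interpolant size bound = 2^17
= 131072

131072


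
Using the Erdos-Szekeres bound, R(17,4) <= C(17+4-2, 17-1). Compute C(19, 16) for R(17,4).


R(17,4) <= C(17+4-2, 17-1) = C(19, 16)
C(19, 16) = 19! / (16! * 3!)
= 969

969


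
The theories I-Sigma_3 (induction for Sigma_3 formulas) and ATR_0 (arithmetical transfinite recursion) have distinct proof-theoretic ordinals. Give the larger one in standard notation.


Proof-theoretic ordinal of I-Sigma_3 (induction for Sigma_3 formulas): omega^(omega^(omega^omega))
Proof-theoretic ordinal of ATR_0 (arithmetical transfinite recursion): Gamma_0
Comparing: omega^(omega^(omega^omega)) < Gamma_0.
The larger ordinal is Gamma_0 (from ATR_0 (arithmetical transfinite recursion)).

Gamma_0


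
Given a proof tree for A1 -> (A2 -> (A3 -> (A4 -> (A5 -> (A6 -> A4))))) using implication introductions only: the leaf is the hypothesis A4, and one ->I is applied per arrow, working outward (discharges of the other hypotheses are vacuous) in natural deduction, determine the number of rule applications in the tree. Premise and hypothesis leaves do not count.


The formula has 6 arrows (->); its innermost consequent A4 is one of the antecedents,
so the proof starts from the hypothesis leaf A4 (not a rule application) and closes one arrow per ->I.
Building A1 -> (A2 -> (A3 -> (A4 -> (A5 -> (A6 -> A4))))) therefore takes 6 nested implication introductions.
Total inference nodes = 6

6


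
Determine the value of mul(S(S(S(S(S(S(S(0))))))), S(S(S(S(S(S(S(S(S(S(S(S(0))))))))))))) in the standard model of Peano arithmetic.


mul(S^7(0), S^12(0)):
S^7(0) = 7
S^12(0) = 12
7 * 12 = 84

84


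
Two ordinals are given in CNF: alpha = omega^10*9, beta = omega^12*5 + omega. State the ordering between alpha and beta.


Compare term by term from highest exponent:
alpha = omega^10*9
beta = omega^12*5 + omega
Term 1: alpha has omega^10*9, beta has omega^12*5
Term 2: alpha has omega^0*0, beta has omega^1*1
Result: alpha < beta

alpha < beta


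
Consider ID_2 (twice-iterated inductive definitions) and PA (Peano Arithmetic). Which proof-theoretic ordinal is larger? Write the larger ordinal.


Proof-theoretic ordinal of ID_2 (twice-iterated inductive definitions): psi_0(epsilon_{Omega_2+1})
Proof-theoretic ordinal of PA (Peano Arithmetic): epsilon_0
Comparing: epsilon_0 < psi_0(epsilon_{Omega_2+1}).
The larger ordinal is psi_0(epsilon_{Omega_2+1}) (from ID_2 (twice-iterated inductive definitions)).

psi_0(epsilon_{Omega_2+1})


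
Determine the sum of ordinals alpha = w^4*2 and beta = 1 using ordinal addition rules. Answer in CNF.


Ordinal addition w^4*2 + 1:
Leading exponent of alpha (4) > leading exponent of beta (0).
Since alpha's term has higher exponent than beta's leading term,
the sum is simply alpha followed by beta.
Result = w^4*2 + 1

w^4*2 + 1


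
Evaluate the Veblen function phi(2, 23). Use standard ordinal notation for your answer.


phi(2, 23):
phi(2, beta) = zeta_beta (the beta-th zeta number, fixed point of epsilon).
phi(2, 23) = zeta_23

zeta_23


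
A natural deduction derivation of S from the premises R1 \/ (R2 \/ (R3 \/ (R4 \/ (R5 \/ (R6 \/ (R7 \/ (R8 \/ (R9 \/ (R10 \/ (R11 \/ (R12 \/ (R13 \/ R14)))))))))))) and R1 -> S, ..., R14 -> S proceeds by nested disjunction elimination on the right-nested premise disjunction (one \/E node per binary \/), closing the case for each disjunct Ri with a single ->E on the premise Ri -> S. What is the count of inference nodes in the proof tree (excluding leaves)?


The premise R1 \/ (R2 \/ (R3 \/ (R4 \/ (R5 \/ (R6 \/ (R7 \/ (R8 \/ (R9 \/ (R10 \/ (R11 \/ (R12 \/ (R13 \/ R14)))))))))))) contains 14 disjuncts, hence 13 binary \/ connectives.
- Each binary \/ is eliminated once: 13 \/E nodes.
- Each of the 14 cases Ri derives S by one ->E with Ri -> S: 14 ->E nodes.
Total = 13 + 14 = 27

27


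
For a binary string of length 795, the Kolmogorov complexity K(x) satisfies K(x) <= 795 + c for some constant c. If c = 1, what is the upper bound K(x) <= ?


K(x) <= |x| + c = 795 + 1 = 796

796


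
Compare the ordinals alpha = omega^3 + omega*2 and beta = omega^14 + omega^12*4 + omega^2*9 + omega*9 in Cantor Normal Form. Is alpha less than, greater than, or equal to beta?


Compare term by term from highest exponent:
alpha = omega^3 + omega*2
beta = omega^14 + omega^12*4 + omega^2*9 + omega*9
Term 1: alpha has omega^3*1, beta has omega^14*1
Term 2: alpha has omega^1*2, beta has omega^12*4
Term 3: alpha has omega^0*0, beta has omega^2*9
Term 4: alpha has omega^0*0, beta has omega^1*9
Result: alpha < beta

alpha < beta


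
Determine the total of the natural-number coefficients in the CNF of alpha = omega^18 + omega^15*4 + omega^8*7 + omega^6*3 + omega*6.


CNF: omega^18 + omega^15*4 + omega^8*7 + omega^6*3 + omega*6
Coefficients: 1 + 4 + 7 + 3 + 6 = 21

21


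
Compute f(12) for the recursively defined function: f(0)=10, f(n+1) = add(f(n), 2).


f(0) = 10
f(1) = add(f(0), 2) = add(10, 2) = 12
f(2) = add(f(1), 2) = add(12, 2) = 14
f(3) = add(f(2), 2) = add(14, 2) = 16
f(4) = add(f(3), 2) = add(16, 2) = 18
f(5) = add(f(4), 2) = add(18, 2) = 20
f(6) = add(f(5), 2) = add(20, 2) = 22
f(7) = add(f(6), 2) = add(22, 2) = 24
f(8) = add(f(7), 2) = add(24, 2) = 26
f(9) = add(f(8), 2) = add(26, 2) = 28
f(10) = add(f(9), 2) = add(28, 2) = 30
f(11) = add(f(10), 2) = add(30, 2) = 32
f(12) = add(f(11), 2) = add(32, 2) = 34


34


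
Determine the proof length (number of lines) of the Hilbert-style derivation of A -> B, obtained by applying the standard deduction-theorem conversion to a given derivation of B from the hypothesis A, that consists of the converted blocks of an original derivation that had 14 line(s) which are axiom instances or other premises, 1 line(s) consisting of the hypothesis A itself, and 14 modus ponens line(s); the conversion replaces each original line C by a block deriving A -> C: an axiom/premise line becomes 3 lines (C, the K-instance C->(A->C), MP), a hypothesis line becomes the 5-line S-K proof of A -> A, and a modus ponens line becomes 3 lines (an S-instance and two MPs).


Deduction-theorem conversion, block by block:
- 14 axiom/premise lines -> 3 lines each = 42
- 1 hypothesis lines -> 5 lines each (identity proof A->A) = 5
- 14 MP lines -> 3 lines each (S-instance, MP, MP) = 42
Total = 42 + 5 + 42 = 89 lines.

89


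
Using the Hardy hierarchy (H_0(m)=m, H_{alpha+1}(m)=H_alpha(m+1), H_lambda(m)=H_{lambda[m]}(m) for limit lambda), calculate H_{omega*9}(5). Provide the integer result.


H_{omega*9}(5):
For the Hardy hierarchy, H_{omega*k}(n) = 2^k * n.
2^9 = 512.
512 * 5 = 2560

2560


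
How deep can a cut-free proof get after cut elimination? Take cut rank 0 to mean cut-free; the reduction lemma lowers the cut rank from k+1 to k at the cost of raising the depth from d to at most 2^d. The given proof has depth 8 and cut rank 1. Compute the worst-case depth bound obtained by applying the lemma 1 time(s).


Each rank reduction sends depth d to at most 2^d; cut rank r needs r reductions.
2_0(8) = 8
2_1(8) = 2^8 = 256
Cut-free depth bound = 256

256


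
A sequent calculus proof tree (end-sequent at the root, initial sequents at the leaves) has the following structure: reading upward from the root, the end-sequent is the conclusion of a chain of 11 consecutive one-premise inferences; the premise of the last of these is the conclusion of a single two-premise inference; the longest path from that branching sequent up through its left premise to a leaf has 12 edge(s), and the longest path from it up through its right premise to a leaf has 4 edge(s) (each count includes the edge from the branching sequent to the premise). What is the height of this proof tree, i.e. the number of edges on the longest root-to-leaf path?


Longest path through the left premise: 12 edges (measured from the branching sequent)
Longest path through the right premise: 4 edges
Height of the subtree rooted at the branching sequent: max(12, 4) = 12
The branching sequent sits 11 edges above the root (the chain of one-premise inferences), so height = 12 + 11 = 23

23


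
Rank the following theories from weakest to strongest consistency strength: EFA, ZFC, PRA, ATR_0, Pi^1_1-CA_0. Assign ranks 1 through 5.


Ordering by consistency strength:
1. EFA
2. PRA
3. ATR_0
4. Pi^1_1-CA_0
5. ZFC


EFA=1, ZFC=5, PRA=2, ATR_0=3, Pi^1_1-CA_0=4


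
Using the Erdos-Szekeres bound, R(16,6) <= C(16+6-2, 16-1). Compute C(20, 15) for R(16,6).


R(16,6) <= C(16+6-2, 16-1) = C(20, 15)
C(20, 15) = 20! / (15! * 5!)
= 15504

15504


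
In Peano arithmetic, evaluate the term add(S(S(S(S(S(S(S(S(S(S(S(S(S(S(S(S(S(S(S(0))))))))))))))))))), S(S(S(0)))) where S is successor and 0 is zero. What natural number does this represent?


add(S^19(0), S^3(0)):
S^19(0) = 19
S^3(0) = 3
19 + 3 = 22

22


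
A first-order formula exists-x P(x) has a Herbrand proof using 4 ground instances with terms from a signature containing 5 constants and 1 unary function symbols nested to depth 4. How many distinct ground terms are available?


Herbrand terms by depth:
Depth 0: 5 constants
Depth 1: 5 new terms (running total: 10)
Depth 2: 5 new terms (running total: 15)
Depth 3: 5 new terms (running total: 20)
Depth 4: 5 new terms (running total: 25)
Total distinct ground terms = 25

25


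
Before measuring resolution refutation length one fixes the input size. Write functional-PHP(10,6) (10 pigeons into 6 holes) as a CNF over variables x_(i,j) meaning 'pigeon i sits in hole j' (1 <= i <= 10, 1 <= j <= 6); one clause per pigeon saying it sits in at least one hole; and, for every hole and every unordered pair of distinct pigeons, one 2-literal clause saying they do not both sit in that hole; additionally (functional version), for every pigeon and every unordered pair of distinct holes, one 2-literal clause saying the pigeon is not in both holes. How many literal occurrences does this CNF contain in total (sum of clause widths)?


functional-PHP(10,6): 10 pigeons, 6 holes, 10*6 = 60 variables.
- pigeon clauses: one per pigeon -> 10 clauses of width 6 -> 60 literals
- hole clauses: 6 holes * C(10,2) = 6 * 45 -> 270 clauses of width 2 -> 540 literals
- functional clauses: 10 pigeons * C(6,2) = 10 * 15 -> 150 clauses of width 2 -> 300 literals
Total literal occurrences = 60 + 540 + 300 = 900

900


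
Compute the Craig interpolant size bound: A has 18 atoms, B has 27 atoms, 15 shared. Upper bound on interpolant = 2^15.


Shared atoms = 15
Craig interpolant size bound = 2^15
= 32768

32768


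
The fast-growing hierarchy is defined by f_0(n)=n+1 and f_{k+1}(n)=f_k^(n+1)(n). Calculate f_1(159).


f_1(159) = f_0^160(159)
f_0 adds 1 each time, applied 160 times.
f_1(159) = 159 + 160 = 319

319


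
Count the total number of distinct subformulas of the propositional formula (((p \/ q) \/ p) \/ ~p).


Formula: (((p \/ q) \/ p) \/ ~p)
Subformulas found:
  1. q
  2. p
  3. ~p
  4. (p \/ q)
  5. ((p \/ q) \/ p)
  6. (((p \/ q) \/ p) \/ ~p)
Total distinct subformulas = 6

6


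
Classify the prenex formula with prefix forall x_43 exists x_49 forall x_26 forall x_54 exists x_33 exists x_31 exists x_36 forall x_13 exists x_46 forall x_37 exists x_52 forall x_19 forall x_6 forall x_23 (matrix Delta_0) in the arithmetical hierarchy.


Leading quantifier is forall, so the class is Pi.
Number of quantifier blocks = alternations + 1 = 8 + 1 = 9.
Classification: Pi_9

Pi_9


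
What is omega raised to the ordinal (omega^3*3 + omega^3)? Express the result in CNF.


omega^(omega^3*3 + omega^3):
Both terms of the exponent have the same exponent 3, so they merge: omega^3*3 + omega^3 = omega^3*(3+1) = omega^3*4.
omega raised to a CNF ordinal is a single CNF term: Result = omega^(omega^3*4)

omega^(omega^3*4)


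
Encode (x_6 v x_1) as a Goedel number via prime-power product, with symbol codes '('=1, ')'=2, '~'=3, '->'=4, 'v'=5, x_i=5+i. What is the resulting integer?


Formula: (x_6 v x_1)
Symbol codes: [1, 11, 5, 6, 2]
Primes: [2, 3, 5, 7, 11]
p_1^1 = 2^1 = 2
p_2^11 = 3^11 = 177147
p_3^5 = 5^5 = 3125
p_4^6 = 7^6 = 117649
p_5^2 = 11^2 = 121
Product = 15761132848518750

15761132848518750


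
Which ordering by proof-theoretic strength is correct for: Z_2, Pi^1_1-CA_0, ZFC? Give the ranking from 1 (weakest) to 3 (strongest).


Ordering by consistency strength:
1. Pi^1_1-CA_0
2. Z_2
3. ZFC


Z_2=2, Pi^1_1-CA_0=1, ZFC=3


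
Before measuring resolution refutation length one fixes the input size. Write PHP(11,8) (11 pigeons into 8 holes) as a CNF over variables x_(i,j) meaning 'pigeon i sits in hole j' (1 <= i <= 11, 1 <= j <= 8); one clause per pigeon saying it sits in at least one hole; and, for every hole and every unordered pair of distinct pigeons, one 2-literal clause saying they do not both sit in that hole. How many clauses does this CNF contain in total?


PHP(11,8): 11 pigeons, 8 holes, 11*8 = 88 variables.
- pigeon clauses: one per pigeon -> 11 clauses
- hole clauses: 8 holes * C(11,2) = 8 * 55 -> 440 clauses
Total clauses = 11 + 440 = 451

451


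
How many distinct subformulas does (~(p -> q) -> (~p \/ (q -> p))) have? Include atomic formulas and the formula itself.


Formula: (~(p -> q) -> (~p \/ (q -> p)))
Subformulas found:
  1. q
  2. p
  3. ~p
  4. (p -> q)
  5. (q -> p)
  6. ~(p -> q)
  7. (~p \/ (q -> p))
  8. (~(p -> q) -> (~p \/ (q -> p)))
Total distinct subformulas = 8

8


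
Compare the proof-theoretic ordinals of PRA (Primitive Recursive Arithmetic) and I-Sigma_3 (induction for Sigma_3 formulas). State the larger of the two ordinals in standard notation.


Proof-theoretic ordinal of PRA (Primitive Recursive Arithmetic): omega^omega
Proof-theoretic ordinal of I-Sigma_3 (induction for Sigma_3 formulas): omega^(omega^(omega^omega))
Comparing: omega^omega < omega^(omega^(omega^omega)).
The larger ordinal is omega^(omega^(omega^omega)) (from I-Sigma_3 (induction for Sigma_3 formulas)).

omega^(omega^(omega^omega))


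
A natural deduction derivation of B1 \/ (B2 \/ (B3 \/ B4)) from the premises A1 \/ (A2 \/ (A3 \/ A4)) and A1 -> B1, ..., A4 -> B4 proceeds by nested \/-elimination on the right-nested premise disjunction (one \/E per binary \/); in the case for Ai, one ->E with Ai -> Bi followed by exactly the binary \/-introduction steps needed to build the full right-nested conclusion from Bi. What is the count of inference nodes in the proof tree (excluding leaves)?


Constructive dilemma with 4 branches, all disjunctions right-nested:
- \/E: the premise has 3 binary \/, each eliminated once: 3 nodes.
- ->E: one per case (Ai with Ai -> Bi gives Bi): 4 nodes.
- \/I: in case i < n, Bi needs 1 step to form Bi \/ (B(i+1) \/ ...) and then i-1 steps to prepend B(i-1), ..., B1, i.e. i steps; in case i = n, B4 needs 3 prepend steps.
  \/I total = (1 + 2 + ... + 3) + 3 = 6 + 3 = 9 nodes.
Total = 3 + 4 + 9 = 16

16


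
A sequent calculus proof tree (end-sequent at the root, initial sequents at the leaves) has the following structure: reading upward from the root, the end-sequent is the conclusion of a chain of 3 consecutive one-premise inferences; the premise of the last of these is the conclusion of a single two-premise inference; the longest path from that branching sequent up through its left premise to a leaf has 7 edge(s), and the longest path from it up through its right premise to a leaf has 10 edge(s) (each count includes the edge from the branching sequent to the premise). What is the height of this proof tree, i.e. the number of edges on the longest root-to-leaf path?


Longest path through the left premise: 7 edges (measured from the branching sequent)
Longest path through the right premise: 10 edges
Height of the subtree rooted at the branching sequent: max(7, 10) = 10
The branching sequent sits 3 edges above the root (the chain of one-premise inferences), so height = 10 + 3 = 13

13


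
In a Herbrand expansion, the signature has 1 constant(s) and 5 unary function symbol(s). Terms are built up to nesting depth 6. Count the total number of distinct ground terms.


Herbrand terms by depth:
Depth 0: 1 constants
Depth 1: 5 new terms (running total: 6)
Depth 2: 25 new terms (running total: 31)
Depth 3: 125 new terms (running total: 156)
Depth 4: 625 new terms (running total: 781)
Depth 5: 3125 new terms (running total: 3906)
Depth 6: 15625 new terms (running total: 19531)
Total distinct ground terms = 19531

19531


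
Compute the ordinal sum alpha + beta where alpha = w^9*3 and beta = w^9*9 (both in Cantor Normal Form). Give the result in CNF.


Ordinal addition w^9*3 + w^9*9:
Both terms have the same exponent 9.
w^e*c + w^e*d = w^e*(c+d).
Result = w^9*(3+9) = w^9*12

w^9*12


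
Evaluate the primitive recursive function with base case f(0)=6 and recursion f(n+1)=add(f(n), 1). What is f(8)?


f(0) = 6
f(1) = add(f(0), 1) = add(6, 1) = 7
f(2) = add(f(1), 1) = add(7, 1) = 8
f(3) = add(f(2), 1) = add(8, 1) = 9
f(4) = add(f(3), 1) = add(9, 1) = 10
f(5) = add(f(4), 1) = add(10, 1) = 11
f(6) = add(f(5), 1) = add(11, 1) = 12
f(7) = add(f(6), 1) = add(12, 1) = 13
f(8) = add(f(7), 1) = add(13, 1) = 14


14


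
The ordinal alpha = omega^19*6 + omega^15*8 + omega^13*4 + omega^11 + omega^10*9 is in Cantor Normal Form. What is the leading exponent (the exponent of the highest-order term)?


CNF: omega^19*6 + omega^15*8 + omega^13*4 + omega^11 + omega^10*9
The leading term is omega^19*6, which has exponent 19.

19


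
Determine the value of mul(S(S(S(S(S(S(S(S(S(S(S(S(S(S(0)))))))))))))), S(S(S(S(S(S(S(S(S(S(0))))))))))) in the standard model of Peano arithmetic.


mul(S^14(0), S^10(0)):
S^14(0) = 14
S^10(0) = 10
14 * 10 = 140

140


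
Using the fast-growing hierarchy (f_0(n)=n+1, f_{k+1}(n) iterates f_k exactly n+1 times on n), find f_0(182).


f_0(182) = 182 + 1 = 183

183


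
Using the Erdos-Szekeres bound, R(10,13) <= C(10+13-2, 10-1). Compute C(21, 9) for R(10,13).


R(10,13) <= C(10+13-2, 10-1) = C(21, 9)
C(21, 9) = 21! / (9! * 12!)
= 293930

293930


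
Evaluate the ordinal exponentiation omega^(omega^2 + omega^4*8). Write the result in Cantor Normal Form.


omega^(omega^2 + omega^4*8):
In ordinal addition a term is absorbed by a following term of strictly larger exponent: 2 < 4, so omega^2 + omega^4*8 = omega^4*8.
omega raised to a CNF ordinal is a single CNF term: Result = omega^(omega^4*8)

omega^(omega^4*8)


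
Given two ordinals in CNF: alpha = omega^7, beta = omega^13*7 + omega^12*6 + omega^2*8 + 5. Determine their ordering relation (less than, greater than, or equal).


Compare term by term from highest exponent:
alpha = omega^7
beta = omega^13*7 + omega^12*6 + omega^2*8 + 5
Term 1: alpha has omega^7*1, beta has omega^13*7
Term 2: alpha has omega^0*0, beta has omega^12*6
Term 3: alpha has omega^0*0, beta has omega^2*8
Term 4: alpha has omega^0*0, beta has omega^0*5
Result: alpha < beta

alpha < beta


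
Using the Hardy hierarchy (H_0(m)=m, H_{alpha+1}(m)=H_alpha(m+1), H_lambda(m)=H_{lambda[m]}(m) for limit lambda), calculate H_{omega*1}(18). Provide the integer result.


H_{omega*1}(18):
For the Hardy hierarchy, H_{omega*k}(n) = 2^k * n.
2^1 = 2.
2 * 18 = 36

36


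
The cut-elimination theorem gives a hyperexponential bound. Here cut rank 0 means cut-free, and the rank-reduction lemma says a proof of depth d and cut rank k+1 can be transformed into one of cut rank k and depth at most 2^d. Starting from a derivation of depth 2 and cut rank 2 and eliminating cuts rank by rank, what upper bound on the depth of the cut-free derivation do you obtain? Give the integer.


Each rank reduction sends depth d to at most 2^d; cut rank r needs r reductions.
2_0(2) = 2
2_1(2) = 2^2 = 4
2_2(2) = 2^4 = 16
Cut-free depth bound = 16

16


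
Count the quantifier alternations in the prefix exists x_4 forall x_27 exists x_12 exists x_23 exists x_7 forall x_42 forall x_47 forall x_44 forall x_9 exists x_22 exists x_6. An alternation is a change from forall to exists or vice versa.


Walk the prefix and count type changes:
  position 1: exists -> forall <-- alternation
  position 2: forall -> exists <-- alternation
  position 3: exists -> exists
  position 4: exists -> exists
  position 5: exists -> forall <-- alternation
  position 6: forall -> forall
  position 7: forall -> forall
  position 8: forall -> forall
  position 9: forall -> exists <-- alternation
  position 10: exists -> exists
Total alternations = 4

4


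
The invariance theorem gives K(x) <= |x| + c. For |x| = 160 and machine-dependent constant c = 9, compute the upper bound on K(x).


K(x) <= |x| + c = 160 + 9 = 169

169


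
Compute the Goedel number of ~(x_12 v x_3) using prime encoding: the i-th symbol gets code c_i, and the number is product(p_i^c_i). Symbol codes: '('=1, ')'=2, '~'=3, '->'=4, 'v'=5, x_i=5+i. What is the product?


Formula: ~(x_12 v x_3)
Symbol codes: [3, 1, 17, 5, 8, 2]
Primes: [2, 3, 5, 7, 11, 13]
p_1^3 = 2^3 = 8
p_2^1 = 3^1 = 3
p_3^17 = 5^17 = 762939453125
p_4^5 = 7^5 = 16807
p_5^8 = 11^8 = 214358881
p_6^2 = 13^2 = 169
Product = 11148583767543145751953125000

11148583767543145751953125000


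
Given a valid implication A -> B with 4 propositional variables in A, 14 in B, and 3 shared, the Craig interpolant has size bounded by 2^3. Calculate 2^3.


Shared atoms = 3
Craig interpolant size bound = 2^3
= 8

8


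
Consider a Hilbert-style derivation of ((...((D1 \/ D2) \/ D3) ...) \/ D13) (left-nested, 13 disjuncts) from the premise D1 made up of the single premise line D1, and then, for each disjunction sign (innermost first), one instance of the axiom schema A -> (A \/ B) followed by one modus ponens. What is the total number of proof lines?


Building the left-nested 13-ary disjunction from D1:
- 1 premise line (D1)
- 13 disjuncts means 12 disjunction signs; each needs 1 axiom instance + 1 MP = 2 lines: 2 * 12 = 24
Total = 1 + 24 = 25 lines.

25


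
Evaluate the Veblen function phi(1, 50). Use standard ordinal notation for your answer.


phi(1, 50):
phi(1, beta) = epsilon_beta (the beta-th epsilon number).
phi(1, 50) = epsilon_50

epsilon_50


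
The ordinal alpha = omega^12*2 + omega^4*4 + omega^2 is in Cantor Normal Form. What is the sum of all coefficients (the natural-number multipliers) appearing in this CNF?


CNF: omega^12*2 + omega^4*4 + omega^2
Coefficients: 2 + 4 + 1 = 7

7


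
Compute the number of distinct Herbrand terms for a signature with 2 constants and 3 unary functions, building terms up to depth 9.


Herbrand terms by depth:
Depth 0: 2 constants
Depth 1: 6 new terms (running total: 8)
Depth 2: 18 new terms (running total: 26)
Depth 3: 54 new terms (running total: 80)
Depth 4: 162 new terms (running total: 242)
Depth 5: 486 new terms (running total: 728)
Depth 6: 1458 new terms (running total: 2186)
Depth 7: 4374 new terms (running total: 6560)
Depth 8: 13122 new terms (running total: 19682)
Depth 9: 39366 new terms (running total: 59048)
Total distinct ground terms = 59048

59048


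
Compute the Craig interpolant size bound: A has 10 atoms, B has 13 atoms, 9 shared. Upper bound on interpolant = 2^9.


Shared atoms = 9
Craig interpolant size bound = 2^9
= 512

512


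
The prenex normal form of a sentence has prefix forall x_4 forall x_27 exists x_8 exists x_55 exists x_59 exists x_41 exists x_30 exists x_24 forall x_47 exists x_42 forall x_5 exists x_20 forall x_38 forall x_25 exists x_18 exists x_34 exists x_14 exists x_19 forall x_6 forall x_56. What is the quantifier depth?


Quantifier prefix has 20 quantifier symbols.
Quantifier depth = 20

20


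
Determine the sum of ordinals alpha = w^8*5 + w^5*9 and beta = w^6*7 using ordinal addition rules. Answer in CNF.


Ordinal addition (w^8*5 + w^5*9) + w^6*7:
alpha's leading term has exponent 8 > beta's exponent 6, so it survives.
alpha's tail term has exponent 5 < beta's exponent 6, so it is absorbed by beta.
In ordinal addition, any term followed by a strictly larger-exponent term is absorbed.
Result = w^8*5 + w^6*7

w^8*5 + w^6*7


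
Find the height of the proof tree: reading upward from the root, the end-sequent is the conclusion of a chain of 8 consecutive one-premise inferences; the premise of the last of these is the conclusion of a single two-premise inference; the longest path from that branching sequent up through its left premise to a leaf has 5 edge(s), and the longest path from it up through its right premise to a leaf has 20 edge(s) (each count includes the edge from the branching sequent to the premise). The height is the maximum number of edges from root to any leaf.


Longest path through the left premise: 5 edges (measured from the branching sequent)
Longest path through the right premise: 20 edges
Height of the subtree rooted at the branching sequent: max(5, 20) = 20
The branching sequent sits 8 edges above the root (the chain of one-premise inferences), so height = 20 + 8 = 28

28


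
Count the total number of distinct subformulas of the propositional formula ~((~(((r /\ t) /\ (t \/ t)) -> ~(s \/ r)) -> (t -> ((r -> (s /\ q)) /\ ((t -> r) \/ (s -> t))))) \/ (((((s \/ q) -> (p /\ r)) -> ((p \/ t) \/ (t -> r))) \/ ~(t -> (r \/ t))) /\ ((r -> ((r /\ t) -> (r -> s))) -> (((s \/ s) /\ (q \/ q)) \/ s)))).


Formula: ~((~(((r /\ t) /\ (t \/ t)) -> ~(s \/ r)) -> (t -> ((r -> (s /\ q)) /\ ((t -> r) \/ (s -> t))))) \/ (((((s \/ q) -> (p /\ r)) -> ((p \/ t) \/ (t -> r))) \/ ~(t -> (r \/ t))) /\ ((r -> ((r /\ t) -> (r -> s))) -> (((s \/ s) /\ (q \/ q)) \/ s))))
Subformulas found:
  1. r
  2. p
  3. q
  4. s
  5. t
  6. (s \/ s)
  7. (t \/ t)
  8. (p /\ r)
  9. (s \/ q)
  10. (r /\ t)
  11. (s \/ r)
  12. (r \/ t)
  13. (s /\ q)
  14. (s -> t)
  15. (p \/ t)
  16. (r -> s)
  17. (q \/ q)
  18. (t -> r)
  19. ~(s \/ r)
  20. (t -> (r \/ t))
  21. (r -> (s /\ q))
  22. ~(t -> (r \/ t))
  23. ((r /\ t) -> (r -> s))
  24. ((t -> r) \/ (s -> t))
  25. ((p \/ t) \/ (t -> r))
  26. ((s \/ s) /\ (q \/ q))
  27. ((r /\ t) /\ (t \/ t))
  28. ((s \/ q) -> (p /\ r))
  29. (((s \/ s) /\ (q \/ q)) \/ s)
  30. (r -> ((r /\ t) -> (r -> s)))
  31. (((r /\ t) /\ (t \/ t)) -> ~(s \/ r))
  32. ~(((r /\ t) /\ (t \/ t)) -> ~(s \/ r))
  33. ((r -> (s /\ q)) /\ ((t -> r) \/ (s -> t)))
  34. (((s \/ q) -> (p /\ r)) -> ((p \/ t) \/ (t -> r)))
  35. (t -> ((r -> (s /\ q)) /\ ((t -> r) \/ (s -> t))))
  36. ((r -> ((r /\ t) -> (r -> s))) -> (((s \/ s) /\ (q \/ q)) \/ s))
  37. ((((s \/ q) -> (p /\ r)) -> ((p \/ t) \/ (t -> r))) \/ ~(t -> (r \/ t)))
  38. (~(((r /\ t) /\ (t \/ t)) -> ~(s \/ r)) -> (t -> ((r -> (s /\ q)) /\ ((t -> r) \/ (s -> t)))))
  39. (((((s \/ q) -> (p /\ r)) -> ((p \/ t) \/ (t -> r))) \/ ~(t -> (r \/ t))) /\ ((r -> ((r /\ t) -> (r -> s))) -> (((s \/ s) /\ (q \/ q)) \/ s)))
  40. ((~(((r /\ t) /\ (t \/ t)) -> ~(s \/ r)) -> (t -> ((r -> (s /\ q)) /\ ((t -> r) \/ (s -> t))))) \/ (((((s \/ q) -> (p /\ r)) -> ((p \/ t) \/ (t -> r))) \/ ~(t -> (r \/ t))) /\ ((r -> ((r /\ t) -> (r -> s))) -> (((s \/ s) /\ (q \/ q)) \/ s))))
  41. ~((~(((r /\ t) /\ (t \/ t)) -> ~(s \/ r)) -> (t -> ((r -> (s /\ q)) /\ ((t -> r) \/ (s -> t))))) \/ (((((s \/ q) -> (p /\ r)) -> ((p \/ t) \/ (t -> r))) \/ ~(t -> (r \/ t))) /\ ((r -> ((r /\ t) -> (r -> s))) -> (((s \/ s) /\ (q \/ q)) \/ s))))
Total distinct subformulas = 41

41


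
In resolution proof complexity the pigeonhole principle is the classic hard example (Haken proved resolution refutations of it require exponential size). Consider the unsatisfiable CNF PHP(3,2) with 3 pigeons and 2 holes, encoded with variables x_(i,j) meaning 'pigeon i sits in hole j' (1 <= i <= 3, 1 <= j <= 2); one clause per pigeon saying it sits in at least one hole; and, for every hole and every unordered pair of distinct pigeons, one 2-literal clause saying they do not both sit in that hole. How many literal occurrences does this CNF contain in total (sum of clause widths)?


PHP(3,2): 3 pigeons, 2 holes, 3*2 = 6 variables.
- pigeon clauses: one per pigeon -> 3 clauses of width 2 -> 6 literals
- hole clauses: 2 holes * C(3,2) = 2 * 3 -> 6 clauses of width 2 -> 12 literals
Total literal occurrences = 6 + 12 = 18

18


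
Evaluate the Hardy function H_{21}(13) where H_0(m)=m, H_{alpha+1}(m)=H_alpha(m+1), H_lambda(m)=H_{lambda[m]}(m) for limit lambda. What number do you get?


H_21(13):
For finite ordinals k, H_k(n) = n + k (each successor step adds 1).
H_21(13) = 13 + 21 = 34

34


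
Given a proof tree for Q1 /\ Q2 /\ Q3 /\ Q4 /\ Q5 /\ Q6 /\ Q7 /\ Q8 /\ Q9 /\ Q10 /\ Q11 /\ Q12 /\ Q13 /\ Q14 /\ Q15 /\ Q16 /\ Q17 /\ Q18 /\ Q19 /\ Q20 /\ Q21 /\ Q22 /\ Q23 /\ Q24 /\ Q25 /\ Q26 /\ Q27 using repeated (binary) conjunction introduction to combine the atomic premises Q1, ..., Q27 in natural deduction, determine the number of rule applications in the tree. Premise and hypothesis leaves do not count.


The target conjunction has 27 conjuncts, i.e. 26 binary /\ connectives.
Each conjunction-intro joins two pieces, so 27 atoms require 27-1 = 26 applications.
Total inference nodes = 26

26


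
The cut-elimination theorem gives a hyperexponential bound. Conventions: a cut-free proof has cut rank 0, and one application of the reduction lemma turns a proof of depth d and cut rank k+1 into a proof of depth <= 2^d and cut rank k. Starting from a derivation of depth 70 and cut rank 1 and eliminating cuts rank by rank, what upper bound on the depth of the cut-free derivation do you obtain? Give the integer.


Each rank reduction sends depth d to at most 2^d; cut rank r needs r reductions.
2_0(70) = 70
2_1(70) = 2^70 = 1180591620717411303424
Cut-free depth bound = 1180591620717411303424

1180591620717411303424


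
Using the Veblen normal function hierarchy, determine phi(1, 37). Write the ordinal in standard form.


phi(1, 37):
phi(1, beta) = epsilon_beta (the beta-th epsilon number).
phi(1, 37) = epsilon_37

epsilon_37


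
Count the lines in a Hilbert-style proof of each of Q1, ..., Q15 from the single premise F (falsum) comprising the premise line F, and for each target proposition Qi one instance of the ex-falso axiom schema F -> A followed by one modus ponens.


Ex falso, line by line:
- 1 premise line (F)
- 15 targets, each needing 1 axiom instance (F -> Qi) + 1 MP = 2 lines: 2 * 15 = 30
Total = 1 + 30 = 31 lines.

31


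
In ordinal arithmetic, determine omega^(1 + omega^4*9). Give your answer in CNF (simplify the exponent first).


omega^(1 + omega^4*9):
In ordinal addition a term is absorbed by a following term of strictly larger exponent: 0 < 4, so 1 + omega^4*9 = omega^4*9.
omega raised to a CNF ordinal is a single CNF term: Result = omega^(omega^4*9)

omega^(omega^4*9)


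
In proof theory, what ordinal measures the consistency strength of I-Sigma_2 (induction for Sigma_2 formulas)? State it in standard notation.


The proof-theoretic ordinal of I-Sigma_2 (induction for Sigma_2 formulas) is a standard result in ordinal analysis.
This ordinal is the supremum of order types of primitive recursive well-orderings
that the theory can prove to be well-ordered.
For I-Sigma_2 (induction for Sigma_2 formulas), the proof-theoretic ordinal is omega^(omega^omega).

omega^(omega^omega)


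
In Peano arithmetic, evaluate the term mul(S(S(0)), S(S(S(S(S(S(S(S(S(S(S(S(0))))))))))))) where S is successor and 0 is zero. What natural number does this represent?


mul(S^2(0), S^12(0)):
S^2(0) = 2
S^12(0) = 12
2 * 12 = 24

24


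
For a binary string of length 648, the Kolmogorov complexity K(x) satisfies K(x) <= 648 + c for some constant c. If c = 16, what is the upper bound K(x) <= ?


K(x) <= |x| + c = 648 + 16 = 664

664


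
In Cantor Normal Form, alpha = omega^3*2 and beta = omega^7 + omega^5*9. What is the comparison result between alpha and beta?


Compare term by term from highest exponent:
alpha = omega^3*2
beta = omega^7 + omega^5*9
Term 1: alpha has omega^3*2, beta has omega^7*1
Term 2: alpha has omega^0*0, beta has omega^5*9
Result: alpha < beta

alpha < beta


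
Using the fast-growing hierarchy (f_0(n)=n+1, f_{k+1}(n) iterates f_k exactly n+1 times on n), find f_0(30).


f_0(30) = 30 + 1 = 31

31


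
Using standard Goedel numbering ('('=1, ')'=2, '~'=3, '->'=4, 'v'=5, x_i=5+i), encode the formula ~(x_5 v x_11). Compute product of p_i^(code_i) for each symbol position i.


Formula: ~(x_5 v x_11)
Symbol codes: [3, 1, 10, 5, 16, 2]
Primes: [2, 3, 5, 7, 11, 13]
p_1^3 = 2^3 = 8
p_2^1 = 3^1 = 3
p_3^10 = 5^10 = 9765625
p_4^5 = 7^5 = 16807
p_5^16 = 11^16 = 45949729863572161
p_6^2 = 13^2 = 169
Product = 30589413646660004385389765625000

30589413646660004385389765625000


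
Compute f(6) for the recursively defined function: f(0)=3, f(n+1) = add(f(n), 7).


f(0) = 3
f(1) = add(f(0), 7) = add(3, 7) = 10
f(2) = add(f(1), 7) = add(10, 7) = 17
f(3) = add(f(2), 7) = add(17, 7) = 24
f(4) = add(f(3), 7) = add(24, 7) = 31
f(5) = add(f(4), 7) = add(31, 7) = 38
f(6) = add(f(5), 7) = add(38, 7) = 45


45


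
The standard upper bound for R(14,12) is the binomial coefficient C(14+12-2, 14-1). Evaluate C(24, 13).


R(14,12) <= C(14+12-2, 14-1) = C(24, 13)
C(24, 13) = 24! / (13! * 11!)
= 2496144

2496144


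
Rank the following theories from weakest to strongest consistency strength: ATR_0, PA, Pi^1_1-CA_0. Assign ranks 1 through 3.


Ordering by consistency strength:
1. PA
2. ATR_0
3. Pi^1_1-CA_0


ATR_0=2, PA=1, Pi^1_1-CA_0=3


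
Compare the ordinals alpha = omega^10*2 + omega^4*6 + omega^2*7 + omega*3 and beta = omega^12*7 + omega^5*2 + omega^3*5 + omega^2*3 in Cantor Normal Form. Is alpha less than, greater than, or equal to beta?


Compare term by term from highest exponent:
alpha = omega^10*2 + omega^4*6 + omega^2*7 + omega*3
beta = omega^12*7 + omega^5*2 + omega^3*5 + omega^2*3
Term 1: alpha has omega^10*2, beta has omega^12*7
Term 2: alpha has omega^4*6, beta has omega^5*2
Term 3: alpha has omega^2*7, beta has omega^3*5
Term 4: alpha has omega^1*3, beta has omega^2*3
Result: alpha < beta

alpha < beta


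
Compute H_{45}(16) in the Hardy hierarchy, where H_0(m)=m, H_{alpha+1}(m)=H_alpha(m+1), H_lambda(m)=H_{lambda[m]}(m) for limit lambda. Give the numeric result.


H_45(16):
For finite ordinals k, H_k(n) = n + k (each successor step adds 1).
H_45(16) = 16 + 45 = 61

61


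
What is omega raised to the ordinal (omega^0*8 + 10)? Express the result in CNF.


omega^(omega^0*8 + 10):
omega^0 = 1, so the exponent is 8 + 10 = 18 (finite ordinal addition).
Result = omega^18, already a single CNF term.

omega^18


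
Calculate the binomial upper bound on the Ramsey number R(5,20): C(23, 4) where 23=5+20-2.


R(5,20) <= C(5+20-2, 5-1) = C(23, 4)
C(23, 4) = 23! / (4! * 19!)
= 8855

8855


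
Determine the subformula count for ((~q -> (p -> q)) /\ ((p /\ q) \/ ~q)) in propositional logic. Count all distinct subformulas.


Formula: ((~q -> (p -> q)) /\ ((p /\ q) \/ ~q))
Subformulas found:
  1. q
  2. p
  3. ~q
  4. (p /\ q)
  5. (p -> q)
  6. (~q -> (p -> q))
  7. ((p /\ q) \/ ~q)
  8. ((~q -> (p -> q)) /\ ((p /\ q) \/ ~q))
Total distinct subformulas = 8

8


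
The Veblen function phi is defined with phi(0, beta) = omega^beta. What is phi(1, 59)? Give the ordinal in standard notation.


phi(1, 59):
phi(1, beta) = epsilon_beta (the beta-th epsilon number).
phi(1, 59) = epsilon_59

epsilon_59


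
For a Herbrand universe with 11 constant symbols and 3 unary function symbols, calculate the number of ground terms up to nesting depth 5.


Herbrand terms by depth:
Depth 0: 11 constants
Depth 1: 33 new terms (running total: 44)
Depth 2: 99 new terms (running total: 143)
Depth 3: 297 new terms (running total: 440)
Depth 4: 891 new terms (running total: 1331)
Depth 5: 2673 new terms (running total: 4004)
Total distinct ground terms = 4004

4004


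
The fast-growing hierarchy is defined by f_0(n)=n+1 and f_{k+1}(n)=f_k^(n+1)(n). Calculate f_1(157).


f_1(157) = f_0^158(157)
f_0 adds 1 each time, applied 158 times.
f_1(157) = 157 + 158 = 315

315


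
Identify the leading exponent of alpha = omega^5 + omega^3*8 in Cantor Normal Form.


CNF: omega^5 + omega^3*8
The leading term is omega^5, which has exponent 5.

5


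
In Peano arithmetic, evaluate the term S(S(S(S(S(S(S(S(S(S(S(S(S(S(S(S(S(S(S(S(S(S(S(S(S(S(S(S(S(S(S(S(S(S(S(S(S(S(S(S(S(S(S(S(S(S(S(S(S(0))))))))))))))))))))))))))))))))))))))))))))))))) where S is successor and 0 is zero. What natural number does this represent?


Counting successors applied to 0:
49 applications of S to 0 = 49

49


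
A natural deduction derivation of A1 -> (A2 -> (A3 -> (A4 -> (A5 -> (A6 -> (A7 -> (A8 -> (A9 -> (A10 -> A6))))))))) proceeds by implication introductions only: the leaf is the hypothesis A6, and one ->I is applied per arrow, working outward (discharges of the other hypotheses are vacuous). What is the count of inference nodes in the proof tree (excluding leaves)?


The formula has 10 arrows (->); its innermost consequent A6 is one of the antecedents,
so the proof starts from the hypothesis leaf A6 (not a rule application) and closes one arrow per ->I.
Building A1 -> (A2 -> (A3 -> (A4 -> (A5 -> (A6 -> (A7 -> (A8 -> (A9 -> (A10 -> A6))))))))) therefore takes 10 nested implication introductions.
Total inference nodes = 10

10
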